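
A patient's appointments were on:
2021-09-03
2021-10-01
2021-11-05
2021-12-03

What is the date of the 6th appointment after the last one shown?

All dates are Fridays, 28, 35, 28 days apart.
Specifically, the 1st Friday of each month.
1st Friday of January 2022: 2022-01-07.
February 2022 — 1st Friday is 2022-02-04.
March 2022 — 1st Friday is 2022-03-04.
1st Friday of April 2022: 2022-04-01.
May 2022 — 1st Friday is 2022-05-06.
1st Friday of June 2022: 2022-06-03.

2022-06-03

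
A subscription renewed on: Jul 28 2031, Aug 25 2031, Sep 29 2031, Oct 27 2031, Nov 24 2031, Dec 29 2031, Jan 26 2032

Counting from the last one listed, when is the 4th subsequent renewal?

These are Mondays with 28, 35, 28, 28, 35, 28-day gaps.
Each is the final Monday of its month — Sep 29 2031 is past the 28th, so '4th Monday' doesn't fit.
Last Monday of February 2032: Feb 23 2032.
Last Monday of March 2032: Mar 29 2032.
April 2032 ends with Monday Apr 26 2032.
Last Monday of May 2032: May 31 2032.

May 31 2032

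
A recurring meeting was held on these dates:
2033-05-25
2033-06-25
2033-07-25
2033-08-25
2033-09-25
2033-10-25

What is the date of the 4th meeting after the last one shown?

Each date is the 25th; the gaps (31, 30, 31, 31, 30) track the month lengths.
The rule is the 25th of each month.
November 2033: 2033-11-25.
Next: December 2033 → 2033-12-25.
January 2034: 2034-01-25.
February 2034: 2034-02-25.

2034-02-25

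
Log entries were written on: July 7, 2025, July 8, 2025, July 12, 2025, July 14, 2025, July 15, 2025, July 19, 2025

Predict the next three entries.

July 21, 2025; July 22, 2025; July 26, 2025

Gaps: 1, 4, 2, 1, 4 days — not constant, but cyclic with period 3.
The events fall on every Monday, Tuesday and Saturday.
The following Monday is July 21, 2025.
The following Tuesday is July 22, 2025.
Next Saturday: July 26, 2025.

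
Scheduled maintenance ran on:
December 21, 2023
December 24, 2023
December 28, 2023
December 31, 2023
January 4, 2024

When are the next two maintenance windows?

The gap pattern 3, 4, 3, 4 repeats every 2 events.
These are the Thursdays and Sundays of each week.
The following Sunday is January 7, 2024.
Next Thursday: January 11, 2024.

January 7, 2024; January 11, 2024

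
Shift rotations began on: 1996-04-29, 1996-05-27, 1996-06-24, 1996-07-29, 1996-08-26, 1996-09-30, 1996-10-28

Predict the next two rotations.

1996-11-25, 1996-12-30

These are Mondays with 28, 28, 35, 28, 35, 28-day gaps.
Each is the final Monday of its month — 1996-04-29 is past the 28th, so '4th Monday' doesn't fit.
Last Monday of November 1996: 1996-11-25.
Last Monday of December 1996: 1996-12-30.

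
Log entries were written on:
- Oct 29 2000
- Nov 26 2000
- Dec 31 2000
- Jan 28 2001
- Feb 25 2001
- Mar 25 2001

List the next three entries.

Apr 29 2001, May 27 2001, Jun 24 2001

All Sundays; the gaps (28, 35, 28, 28, 28) vary with month length.
This is the last Sunday of each month.
Last Sunday of April 2001: Apr 29 2001.
May 2001 ends with Sunday May 27 2001.
Last Sunday of June 2001: Jun 24 2001.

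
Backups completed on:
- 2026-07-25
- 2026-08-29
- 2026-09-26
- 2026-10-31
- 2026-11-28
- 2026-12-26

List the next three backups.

Every date is a Saturday; gaps 35, 28, 35, 28, 28 days.
Each is the last Saturday of its month (at least one falls on the 29th or later, ruling out '4th Saturday').
Last Saturday of January 2027: 2027-01-30.
February 2027 ends with Saturday 2027-02-27.
March 2027 ends with Saturday 2027-03-27.

2027-01-30, 2027-02-27, 2027-03-27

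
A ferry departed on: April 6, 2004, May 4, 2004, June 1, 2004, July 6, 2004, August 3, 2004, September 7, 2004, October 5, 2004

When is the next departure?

November 2, 2004

Gaps: 28, 28, 35, 28, 35, 28 days — a mix of 28 and 35. Every date is a Tuesday.
Each is the 1st Tuesday of its month.
November 2004 — 1st Tuesday is November 2, 2004.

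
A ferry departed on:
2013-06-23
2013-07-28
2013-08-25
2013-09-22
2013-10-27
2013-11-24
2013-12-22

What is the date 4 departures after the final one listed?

2014-04-27

These are Sundays at 28- or 35-day spacing (35, 28, 28, 35, 28, 28).
The pattern: 4th Sunday of the month.
January 2014 — 4th Sunday is 2014-01-26.
4th Sunday of February 2014: 2014-02-23.
March 2014 — 4th Sunday is 2014-03-23.
April 2014 — 4th Sunday is 2014-04-27.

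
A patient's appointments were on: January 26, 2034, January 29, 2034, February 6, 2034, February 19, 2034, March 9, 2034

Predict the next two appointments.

April 1, 2034; April 29, 2034

Gaps: 3, 8, 13, 18 days — each gap is 5 larger than the previous one.
Next gap: 23 days. March 9, 2034 + 23 days = April 1, 2034.
Next gap: 28 days. April 1, 2034 + 28 days = April 29, 2034.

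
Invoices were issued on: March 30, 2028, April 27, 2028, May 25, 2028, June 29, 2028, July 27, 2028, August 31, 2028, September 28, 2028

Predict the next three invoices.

October 26, 2028; November 30, 2028; December 28, 2028

These are Thursdays with 28, 28, 35, 28, 35, 28-day gaps.
Each is the final Thursday of its month — March 30, 2028 is past the 28th, so '4th Thursday' doesn't fit.
October 2028 ends with Thursday October 26, 2028.
November 2028 ends with Thursday November 30, 2028.
Last Thursday of December 2028: December 28, 2028.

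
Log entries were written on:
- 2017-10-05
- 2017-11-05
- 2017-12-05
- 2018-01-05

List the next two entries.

2018-02-05, 2018-03-05

The day-of-month is always 5 (31, 30, 31 days between events).
So this recurs on the 5th of each month.
February 2018: 2018-02-05.
March 2018: 2018-03-05.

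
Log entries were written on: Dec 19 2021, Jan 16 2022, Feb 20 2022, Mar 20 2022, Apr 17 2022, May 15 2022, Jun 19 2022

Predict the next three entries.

All dates are Sundays, 28, 35, 28, 28, 28, 35 days apart.
Specifically, the 3rd Sunday of each month.
3rd Sunday of July 2022: Jul 17 2022.
August 2022 — 3rd Sunday is Aug 21 2022.
September 2022 — 3rd Sunday is Sep 18 2022.

Jul 17 2022, Aug 21 2022, Sep 18 2022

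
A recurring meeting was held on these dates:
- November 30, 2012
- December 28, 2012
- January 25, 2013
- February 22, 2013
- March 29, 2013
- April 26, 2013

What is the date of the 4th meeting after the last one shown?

All Fridays; the gaps (28, 28, 28, 35, 28) vary with month length.
This is the last Friday of each month.
May 2013 ends with Friday May 31, 2013.
Last Friday of June 2013: June 28, 2013.
Last Friday of July 2013: July 26, 2013.
August 2013 ends with Friday August 30, 2013.

August 30, 2013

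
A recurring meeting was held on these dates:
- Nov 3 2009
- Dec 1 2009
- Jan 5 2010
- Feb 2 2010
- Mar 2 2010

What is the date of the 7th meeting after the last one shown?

Oct 5 2010

Gaps: 28, 35, 28, 28 days — a mix of 28 and 35. Every date is a Tuesday.
Each is the 1st Tuesday of its month.
April 2010 — 1st Tuesday is Apr 6 2010.
May 2010 — 1st Tuesday is May 4 2010.
June 2010 — 1st Tuesday is Jun 1 2010.
1st Tuesday of July 2010: Jul 6 2010.
1st Tuesday of August 2010: Aug 3 2010.
1st Tuesday of September 2010: Sep 7 2010.
1st Tuesday of October 2010: Oct 5 2010.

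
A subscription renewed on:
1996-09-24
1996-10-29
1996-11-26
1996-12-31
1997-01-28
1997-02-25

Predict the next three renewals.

1997-03-25, 1997-04-29, 1997-05-27

Every date is a Tuesday; gaps 35, 28, 35, 28, 28 days.
Each is the last Tuesday of its month (at least one falls on the 29th or later, ruling out '4th Tuesday').
March 1997 ends with Tuesday 1997-03-25.
Last Tuesday of April 1997: 1997-04-29.
Last Tuesday of May 1997: 1997-05-27.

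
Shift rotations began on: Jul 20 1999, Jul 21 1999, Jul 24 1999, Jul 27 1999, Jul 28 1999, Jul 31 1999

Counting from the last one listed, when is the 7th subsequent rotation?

Every event lands on a Tuesday or Wednesday or Saturday (gaps cycle 1, 3, 3, 1, 3).
So the schedule is: every Tuesday, Wednesday and Saturday.
The following Tuesday is Aug 3 1999.
Next Wednesday: Aug 4 1999.
The following Saturday is Aug 7 1999.
The following Tuesday is Aug 10 1999.
Next Wednesday: Aug 11 1999.
Next Saturday: Aug 14 1999.
Next Tuesday: Aug 17 1999.

Aug 17 1999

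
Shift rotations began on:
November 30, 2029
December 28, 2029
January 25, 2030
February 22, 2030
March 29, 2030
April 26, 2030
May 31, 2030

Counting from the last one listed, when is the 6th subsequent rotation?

November 29, 2030

All Fridays; the gaps (28, 28, 28, 35, 28, 35) vary with month length.
This is the last Friday of each month.
June 2030 ends with Friday June 28, 2030.
July 2030 ends with Friday July 26, 2030.
August 2030 ends with Friday August 30, 2030.
September 2030 ends with Friday September 27, 2030.
October 2030 ends with Friday October 25, 2030.
November 2030 ends with Friday November 29, 2030.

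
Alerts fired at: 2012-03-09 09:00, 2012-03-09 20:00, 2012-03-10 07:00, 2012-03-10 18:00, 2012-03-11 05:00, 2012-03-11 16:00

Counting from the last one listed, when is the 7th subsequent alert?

The interval is a steady 11 hours (11, 11, 11, 11, 11).
2012-03-11 16:00 + 11 h = 2012-03-12 03:00.
2012-03-12 03:00 + 11 h = 2012-03-12 14:00.
2012-03-12 14:00 + 11 h = 2012-03-13 01:00.
2012-03-13 01:00 + 11 h = 2012-03-13 12:00.
2012-03-13 12:00 + 11 h = 2012-03-13 23:00.
2012-03-13 23:00 + 11 h = 2012-03-14 10:00.
2012-03-14 10:00 + 11 h = 2012-03-14 21:00.

2012-03-14 21:00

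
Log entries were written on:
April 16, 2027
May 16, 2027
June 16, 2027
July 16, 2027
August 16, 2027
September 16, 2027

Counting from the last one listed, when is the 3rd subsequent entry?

The day-of-month is always 16 (30, 31, 30, 31, 31 days between events).
So this recurs on the 16th of each month.
Next: October 2027 → October 16, 2027.
Next: November 2027 → November 16, 2027.
Next: December 2027 → December 16, 2027.

December 16, 2027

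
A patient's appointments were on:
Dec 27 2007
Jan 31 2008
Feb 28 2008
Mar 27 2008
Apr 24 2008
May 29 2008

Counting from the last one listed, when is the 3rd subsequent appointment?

Aug 28 2008

These are Thursdays with 35, 28, 28, 28, 35-day gaps.
Each is the final Thursday of its month — Jan 31 2008 is past the 28th, so '4th Thursday' doesn't fit.
Last Thursday of June 2008: Jun 26 2008.
July 2008 ends with Thursday Jul 31 2008.
Last Thursday of August 2008: Aug 28 2008.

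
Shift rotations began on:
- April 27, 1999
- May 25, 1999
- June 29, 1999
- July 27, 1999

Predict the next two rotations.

August 31, 1999; September 28, 1999

These are Tuesdays with 28, 35, 28-day gaps.
Each is the final Tuesday of its month — June 29, 1999 is past the 28th, so '4th Tuesday' doesn't fit.
August 1999 ends with Tuesday August 31, 1999.
Last Tuesday of September 1999: September 28, 1999.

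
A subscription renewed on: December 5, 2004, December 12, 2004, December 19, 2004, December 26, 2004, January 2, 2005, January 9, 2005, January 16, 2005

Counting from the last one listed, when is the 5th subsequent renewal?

February 20, 2005

Every event comes 7 days after the last (7, 7, 7, 7, 7, 7).
January 16, 2005 + 7 days = January 23, 2005.
January 23, 2005 + 7 days = January 30, 2005.
January 30, 2005 + 7 days = February 6, 2005.
February 6, 2005 + 7 days = February 13, 2005.
February 13, 2005 + 7 days = February 20, 2005.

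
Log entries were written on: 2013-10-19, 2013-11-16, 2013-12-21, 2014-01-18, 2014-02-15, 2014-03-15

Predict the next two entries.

All dates are Saturdays, 28, 35, 28, 28, 28 days apart.
Specifically, the 3rd Saturday of each month.
3rd Saturday of April 2014: 2014-04-19.
May 2014 — 3rd Saturday is 2014-05-17.

2014-04-19, 2014-05-17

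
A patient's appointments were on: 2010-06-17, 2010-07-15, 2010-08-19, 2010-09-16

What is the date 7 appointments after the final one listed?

Gaps: 28, 35, 28 days — a mix of 28 and 35. Every date is a Thursday.
Each is the 3rd Thursday of its month.
October 2010 — 3rd Thursday is 2010-10-21.
November 2010 — 3rd Thursday is 2010-11-18.
December 2010 — 3rd Thursday is 2010-12-16.
January 2011 — 3rd Thursday is 2011-01-20.
February 2011 — 3rd Thursday is 2011-02-17.
3rd Thursday of March 2011: 2011-03-17.
April 2011 — 3rd Thursday is 2011-04-21.

2011-04-21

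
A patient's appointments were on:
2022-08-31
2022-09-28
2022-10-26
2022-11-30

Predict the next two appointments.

Every date is a Wednesday; gaps 28, 28, 35 days.
Each is the last Wednesday of its month (at least one falls on the 29th or later, ruling out '4th Wednesday').
December 2022 ends with Wednesday 2022-12-28.
January 2023 ends with Wednesday 2023-01-25.

2022-12-28, 2023-01-25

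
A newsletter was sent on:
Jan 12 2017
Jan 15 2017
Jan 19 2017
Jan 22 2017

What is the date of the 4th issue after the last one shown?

The gap pattern 3, 4, 3 repeats every 2 events.
These are the Thursdays and Sundays of each week.
The following Thursday is Jan 26 2017.
The following Sunday is Jan 29 2017.
The following Thursday is Feb 2 2017.
Next Sunday: Feb 5 2017.

Feb 5 2017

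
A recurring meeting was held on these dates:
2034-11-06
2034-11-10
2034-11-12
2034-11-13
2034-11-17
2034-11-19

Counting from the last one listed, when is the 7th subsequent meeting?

Every event lands on a Monday or Friday or Sunday (gaps cycle 4, 2, 1, 4, 2).
So the schedule is: every Monday, Friday and Sunday.
The following Monday is 2034-11-20.
The following Friday is 2034-11-24.
The following Sunday is 2034-11-26.
Next Monday: 2034-11-27.
The following Friday is 2034-12-01.
Next Sunday: 2034-12-03.
Next Monday: 2034-12-04.

2034-12-04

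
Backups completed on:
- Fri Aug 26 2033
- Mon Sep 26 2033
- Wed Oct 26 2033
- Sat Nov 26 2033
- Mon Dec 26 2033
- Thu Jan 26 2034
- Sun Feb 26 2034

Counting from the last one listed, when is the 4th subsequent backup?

Gaps: 31, 30, 31, 30, 31, 31 days — not constant. Every event is on the 26th of the month.
Pattern: the 26th of each month.
March 2034: Sun Mar 26 2034.
April 2034: Wed Apr 26 2034.
Next: May 2034 → Fri May 26 2034.
Next: June 2034 → Mon Jun 26 2034.

Mon Jun 26 2034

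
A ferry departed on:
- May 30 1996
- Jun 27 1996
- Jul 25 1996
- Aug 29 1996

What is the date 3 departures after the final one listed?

All Thursdays; the gaps (28, 28, 35) vary with month length.
This is the last Thursday of each month.
Last Thursday of September 1996: Sep 26 1996.
October 1996 ends with Thursday Oct 31 1996.
November 1996 ends with Thursday Nov 28 1996.

Nov 28 1996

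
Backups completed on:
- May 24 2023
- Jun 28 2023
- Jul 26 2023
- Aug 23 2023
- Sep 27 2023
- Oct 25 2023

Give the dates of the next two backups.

Nov 22 2023, Dec 27 2023

All dates are Wednesdays, 35, 28, 28, 35, 28 days apart.
Specifically, the 4th Wednesday of each month.
4th Wednesday of November 2023: Nov 22 2023.
December 2023 — 4th Wednesday is Dec 27 2023.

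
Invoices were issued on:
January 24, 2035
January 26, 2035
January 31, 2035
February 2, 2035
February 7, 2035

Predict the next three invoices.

Every event lands on a Wednesday or Friday (gaps cycle 2, 5, 2, 5).
So the schedule is: every Wednesday and Friday.
Next Friday: February 9, 2035.
The following Wednesday is February 14, 2035.
Next Friday: February 16, 2035.

February 9, 2035; February 14, 2035; February 16, 2035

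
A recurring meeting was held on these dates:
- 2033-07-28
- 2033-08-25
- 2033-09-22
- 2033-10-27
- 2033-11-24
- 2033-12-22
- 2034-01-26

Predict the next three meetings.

All dates are Thursdays, 28, 28, 35, 28, 28, 35 days apart.
Specifically, the 4th Thursday of each month.
February 2034 — 4th Thursday is 2034-02-23.
4th Thursday of March 2034: 2034-03-23.
4th Thursday of April 2034: 2034-04-27.

2034-02-23, 2034-03-23, 2034-04-27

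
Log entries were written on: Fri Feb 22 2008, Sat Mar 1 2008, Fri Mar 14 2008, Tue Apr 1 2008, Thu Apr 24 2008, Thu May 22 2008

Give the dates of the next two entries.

Tue Jun 24 2008, Fri Aug 1 2008

Gaps: 8, 13, 18, 23, 28 days — each gap is 5 larger than the previous one.
Next gap: 33 days. Thu May 22 2008 + 33 days = Tue Jun 24 2008.
Next gap: 38 days. Tue Jun 24 2008 + 38 days = Fri Aug 1 2008.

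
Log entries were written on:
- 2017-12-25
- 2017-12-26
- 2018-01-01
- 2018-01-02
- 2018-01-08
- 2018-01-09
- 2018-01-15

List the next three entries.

2018-01-16, 2018-01-22, 2018-01-23

Every event lands on a Monday or Tuesday (gaps cycle 1, 6, 1, 6, 1, 6).
So the schedule is: every Monday and Tuesday.
Next Tuesday: 2018-01-16.
The following Monday is 2018-01-22.
The following Tuesday is 2018-01-23.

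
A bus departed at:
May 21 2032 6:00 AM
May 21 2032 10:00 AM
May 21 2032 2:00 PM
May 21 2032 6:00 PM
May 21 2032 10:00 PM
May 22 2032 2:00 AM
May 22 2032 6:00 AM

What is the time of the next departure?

Spacing: 4, 4, 4, 4, 4, 4 h — constant 4 h.
May 22 2032 6:00 AM + 4 h = May 22 2032 10:00 AM.

May 22 2032 10:00 AM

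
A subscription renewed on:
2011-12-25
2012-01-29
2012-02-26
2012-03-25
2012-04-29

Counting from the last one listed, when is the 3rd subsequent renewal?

2012-07-29

Every date is a Sunday; gaps 35, 28, 28, 35 days.
Each is the last Sunday of its month (at least one falls on the 29th or later, ruling out '4th Sunday').
May 2012 ends with Sunday 2012-05-27.
June 2012 ends with Sunday 2012-06-24.
Last Sunday of July 2012: 2012-07-29.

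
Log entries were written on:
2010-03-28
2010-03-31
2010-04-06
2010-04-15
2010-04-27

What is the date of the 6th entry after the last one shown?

2010-09-09

The spacing grows by 3 each time: 3, 6, 9, 12 days.
Next gap: 15 days. 2010-04-27 + 15 days = 2010-05-12.
Next gap: 18 days. 2010-05-12 + 18 days = 2010-05-30.
Next gap: 21 days. 2010-05-30 + 21 days = 2010-06-20.
Next gap: 24 days. 2010-06-20 + 24 days = 2010-07-14.
Next gap: 27 days. 2010-07-14 + 27 days = 2010-08-10.
Next gap: 30 days. 2010-08-10 + 30 days = 2010-09-09.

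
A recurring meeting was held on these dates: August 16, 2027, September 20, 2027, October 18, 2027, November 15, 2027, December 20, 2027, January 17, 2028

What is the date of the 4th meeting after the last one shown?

May 15, 2028

All dates are Mondays, 35, 28, 28, 35, 28 days apart.
Specifically, the 3rd Monday of each month.
February 2028 — 3rd Monday is February 21, 2028.
March 2028 — 3rd Monday is March 20, 2028.
3rd Monday of April 2028: April 17, 2028.
3rd Monday of May 2028: May 15, 2028.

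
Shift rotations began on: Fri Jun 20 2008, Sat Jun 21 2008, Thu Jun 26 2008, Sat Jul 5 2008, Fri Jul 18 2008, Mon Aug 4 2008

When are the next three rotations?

The spacing grows by 4 each time: 1, 5, 9, 13, 17 days.
Next gap: 21 days. Mon Aug 4 2008 + 21 days = Mon Aug 25 2008.
Next gap: 25 days. Mon Aug 25 2008 + 25 days = Fri Sep 19 2008.
Next gap: 29 days. Fri Sep 19 2008 + 29 days = Sat Oct 18 2008.

Mon Aug 25 2008, Fri Sep 19 2008, Sat Oct 18 2008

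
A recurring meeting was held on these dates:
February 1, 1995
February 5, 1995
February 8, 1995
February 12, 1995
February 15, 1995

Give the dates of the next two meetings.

February 19, 1995; February 22, 1995

The gap pattern 4, 3, 4, 3 repeats every 2 events.
These are the Wednesdays and Sundays of each week.
Next Sunday: February 19, 1995.
Next Wednesday: February 22, 1995.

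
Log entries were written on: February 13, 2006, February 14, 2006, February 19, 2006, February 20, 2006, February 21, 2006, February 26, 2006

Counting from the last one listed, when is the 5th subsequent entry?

March 7, 2006

The gap pattern 1, 5, 1, 1, 5 repeats every 3 events.
These are the Mondays, Tuesdays and Sundays of each week.
The following Monday is February 27, 2006.
Next Tuesday: February 28, 2006.
The following Sunday is March 5, 2006.
The following Monday is March 6, 2006.
Next Tuesday: March 7, 2006.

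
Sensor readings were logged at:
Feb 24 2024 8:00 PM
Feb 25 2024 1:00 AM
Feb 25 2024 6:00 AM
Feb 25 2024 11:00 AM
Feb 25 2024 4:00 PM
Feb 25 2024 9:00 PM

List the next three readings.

Gaps: 5, 5, 5, 5, 5 hours — each event is 5 hours after the previous one.
Feb 25 2024 9:00 PM + 5 h = Feb 26 2024 2:00 AM.
Feb 26 2024 2:00 AM + 5 h = Feb 26 2024 7:00 AM.
Feb 26 2024 7:00 AM + 5 h = Feb 26 2024 12:00 PM.

Feb 26 2024 2:00 AM, Feb 26 2024 7:00 AM, Feb 26 2024 12:00 PM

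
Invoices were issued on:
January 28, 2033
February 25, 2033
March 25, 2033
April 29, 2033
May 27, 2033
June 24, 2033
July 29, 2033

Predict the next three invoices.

August 26, 2033; September 30, 2033; October 28, 2033

All Fridays; the gaps (28, 28, 35, 28, 28, 35) vary with month length.
This is the last Friday of each month.
Last Friday of August 2033: August 26, 2033.
Last Friday of September 2033: September 30, 2033.
Last Friday of October 2033: October 28, 2033.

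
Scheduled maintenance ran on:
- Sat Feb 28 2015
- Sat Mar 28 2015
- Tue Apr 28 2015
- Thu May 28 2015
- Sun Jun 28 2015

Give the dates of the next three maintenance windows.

Tue Jul 28 2015, Fri Aug 28 2015, Mon Sep 28 2015

Each date is the 28th; the gaps (28, 31, 30, 31) track the month lengths.
The rule is the 28th of each month.
July 2015: Tue Jul 28 2015.
August 2015: Fri Aug 28 2015.
Next: September 2015 → Mon Sep 28 2015.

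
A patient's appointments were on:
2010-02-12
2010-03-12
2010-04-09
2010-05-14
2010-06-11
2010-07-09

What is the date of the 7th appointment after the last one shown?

These are Fridays at 28- or 35-day spacing (28, 28, 35, 28, 28).
The pattern: 2nd Friday of the month.
August 2010 — 2nd Friday is 2010-08-13.
September 2010 — 2nd Friday is 2010-09-10.
October 2010 — 2nd Friday is 2010-10-08.
2nd Friday of November 2010: 2010-11-12.
2nd Friday of December 2010: 2010-12-10.
January 2011 — 2nd Friday is 2011-01-14.
February 2011 — 2nd Friday is 2011-02-11.

2011-02-11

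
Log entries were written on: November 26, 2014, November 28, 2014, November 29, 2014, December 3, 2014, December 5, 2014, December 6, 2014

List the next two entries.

Gaps: 2, 1, 4, 2, 1 days — not constant, but cyclic with period 3.
The events fall on every Wednesday, Friday and Saturday.
The following Wednesday is December 10, 2014.
The following Friday is December 12, 2014.

December 10, 2014; December 12, 2014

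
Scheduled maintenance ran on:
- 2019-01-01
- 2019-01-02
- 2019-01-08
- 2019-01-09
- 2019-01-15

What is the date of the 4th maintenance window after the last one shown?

2019-01-29

Gaps: 1, 6, 1, 6 days — not constant, but cyclic with period 2.
The events fall on every Tuesday and Wednesday.
Next Wednesday: 2019-01-16.
The following Tuesday is 2019-01-22.
Next Wednesday: 2019-01-23.
Next Tuesday: 2019-01-29.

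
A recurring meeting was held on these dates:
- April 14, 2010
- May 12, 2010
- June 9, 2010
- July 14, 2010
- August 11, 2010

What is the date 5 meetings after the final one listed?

January 12, 2011

These are Wednesdays at 28- or 35-day spacing (28, 28, 35, 28).
The pattern: 2nd Wednesday of the month.
September 2010 — 2nd Wednesday is September 8, 2010.
October 2010 — 2nd Wednesday is October 13, 2010.
2nd Wednesday of November 2010: November 10, 2010.
2nd Wednesday of December 2010: December 8, 2010.
2nd Wednesday of January 2011: January 12, 2011.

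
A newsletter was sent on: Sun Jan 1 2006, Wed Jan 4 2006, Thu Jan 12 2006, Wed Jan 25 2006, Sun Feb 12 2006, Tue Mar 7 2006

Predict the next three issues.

Tue Apr 4 2006, Sun May 7 2006, Wed Jun 14 2006

Gaps: 3, 8, 13, 18, 23 days — each gap is 5 larger than the previous one.
Next gap: 28 days. Tue Mar 7 2006 + 28 days = Tue Apr 4 2006.
Next gap: 33 days. Tue Apr 4 2006 + 33 days = Sun May 7 2006.
Next gap: 38 days. Sun May 7 2006 + 38 days = Wed Jun 14 2006.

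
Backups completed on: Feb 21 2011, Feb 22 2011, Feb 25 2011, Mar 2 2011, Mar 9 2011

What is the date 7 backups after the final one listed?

Jun 22 2011

Intervals are 1, 3, 5, 7 days — an arithmetic progression with common difference 2.
Next gap: 9 days. Mar 9 2011 + 9 days = Mar 18 2011.
Next gap: 11 days. Mar 18 2011 + 11 days = Mar 29 2011.
Next gap: 13 days. Mar 29 2011 + 13 days = Apr 11 2011.
Next gap: 15 days. Apr 11 2011 + 15 days = Apr 26 2011.
Next gap: 17 days. Apr 26 2011 + 17 days = May 13 2011.
Next gap: 19 days. May 13 2011 + 19 days = Jun 1 2011.
Next gap: 21 days. Jun 1 2011 + 21 days = Jun 22 2011.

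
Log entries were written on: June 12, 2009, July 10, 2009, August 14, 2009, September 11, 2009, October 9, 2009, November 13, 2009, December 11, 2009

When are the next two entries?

These are Fridays at 28- or 35-day spacing (28, 35, 28, 28, 35, 28).
The pattern: 2nd Friday of the month.
2nd Friday of January 2010: January 8, 2010.
2nd Friday of February 2010: February 12, 2010.

January 8, 2010; February 12, 2010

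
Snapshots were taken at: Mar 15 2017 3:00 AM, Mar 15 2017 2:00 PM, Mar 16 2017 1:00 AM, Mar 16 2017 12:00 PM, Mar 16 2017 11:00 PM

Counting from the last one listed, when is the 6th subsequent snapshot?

Mar 19 2017 5:00 PM

The interval is a steady 11 hours (11, 11, 11, 11).
Mar 16 2017 11:00 PM + 11 h = Mar 17 2017 10:00 AM.
Mar 17 2017 10:00 AM + 11 h = Mar 17 2017 9:00 PM.
Mar 17 2017 9:00 PM + 11 h = Mar 18 2017 8:00 AM.
Mar 18 2017 8:00 AM + 11 h = Mar 18 2017 7:00 PM.
Mar 18 2017 7:00 PM + 11 h = Mar 19 2017 6:00 AM.
Mar 19 2017 6:00 AM + 11 h = Mar 19 2017 5:00 PM.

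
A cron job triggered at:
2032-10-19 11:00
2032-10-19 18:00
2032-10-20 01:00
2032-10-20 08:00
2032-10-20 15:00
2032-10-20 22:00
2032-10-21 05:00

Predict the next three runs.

2032-10-21 12:00, 2032-10-21 19:00, 2032-10-22 02:00

Spacing: 7, 7, 7, 7, 7, 7 h — constant 7 h.
2032-10-21 05:00 + 7 h = 2032-10-21 12:00.
2032-10-21 12:00 + 7 h = 2032-10-21 19:00.
2032-10-21 19:00 + 7 h = 2032-10-22 02:00.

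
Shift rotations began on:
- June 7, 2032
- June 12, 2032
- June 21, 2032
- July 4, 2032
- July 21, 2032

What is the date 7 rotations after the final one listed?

March 9, 2033

Gaps: 5, 9, 13, 17 days — each gap is 4 larger than the previous one.
Next gap: 21 days. July 21, 2032 + 21 days = August 11, 2032.
Next gap: 25 days. August 11, 2032 + 25 days = September 5, 2032.
Next gap: 29 days. September 5, 2032 + 29 days = October 4, 2032.
Next gap: 33 days. October 4, 2032 + 33 days = November 6, 2032.
Next gap: 37 days. November 6, 2032 + 37 days = December 13, 2032.
Next gap: 41 days. December 13, 2032 + 41 days = January 23, 2033.
Next gap: 45 days. January 23, 2033 + 45 days = March 9, 2033.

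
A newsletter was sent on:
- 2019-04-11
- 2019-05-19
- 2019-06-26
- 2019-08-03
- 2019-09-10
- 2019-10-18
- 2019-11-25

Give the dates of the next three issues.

2020-01-02, 2020-02-09, 2020-03-18

The spacing is 38, 38, 38, 38, 38, 38 days — always 38 days.
2019-11-25 + 38 days = 2020-01-02.
2020-01-02 + 38 days = 2020-02-09.
2020-02-09 + 38 days = 2020-03-18.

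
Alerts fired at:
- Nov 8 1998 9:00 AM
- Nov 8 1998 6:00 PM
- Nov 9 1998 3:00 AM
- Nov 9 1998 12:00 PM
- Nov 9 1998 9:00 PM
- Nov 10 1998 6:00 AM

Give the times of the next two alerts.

Nov 10 1998 3:00 PM, Nov 11 1998 12:00 AM

Spacing: 9, 9, 9, 9, 9 h — constant 9 h.
Nov 10 1998 6:00 AM + 9 h = Nov 10 1998 3:00 PM.
Nov 10 1998 3:00 PM + 9 h = Nov 11 1998 12:00 AM.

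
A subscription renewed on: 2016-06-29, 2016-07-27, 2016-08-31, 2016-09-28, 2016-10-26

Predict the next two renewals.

2016-11-30, 2016-12-28

These are Wednesdays with 28, 35, 28, 28-day gaps.
Each is the final Wednesday of its month — 2016-06-29 is past the 28th, so '4th Wednesday' doesn't fit.
Last Wednesday of November 2016: 2016-11-30.
Last Wednesday of December 2016: 2016-12-28.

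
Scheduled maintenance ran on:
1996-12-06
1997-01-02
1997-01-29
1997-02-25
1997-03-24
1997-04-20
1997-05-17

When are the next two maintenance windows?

Gaps between consecutive events: 27, 27, 27, 27, 27, 27 days — a constant 27-day interval.
1997-05-17 + 27 days = 1997-06-13.
1997-06-13 + 27 days = 1997-07-10.

1997-06-13, 1997-07-10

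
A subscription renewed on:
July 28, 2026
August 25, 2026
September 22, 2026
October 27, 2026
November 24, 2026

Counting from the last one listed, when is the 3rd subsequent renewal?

February 23, 2027

Gaps: 28, 28, 35, 28 days — a mix of 28 and 35. Every date is a Tuesday.
Each is the 4th Tuesday of its month.
4th Tuesday of December 2026: December 22, 2026.
4th Tuesday of January 2027: January 26, 2027.
February 2027 — 4th Tuesday is February 23, 2027.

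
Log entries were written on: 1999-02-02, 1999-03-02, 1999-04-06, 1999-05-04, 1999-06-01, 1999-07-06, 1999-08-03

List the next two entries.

Gaps: 28, 35, 28, 28, 35, 28 days — a mix of 28 and 35. Every date is a Tuesday.
Each is the 1st Tuesday of its month.
September 1999 — 1st Tuesday is 1999-09-07.
1st Tuesday of October 1999: 1999-10-05.

1999-09-07, 1999-10-05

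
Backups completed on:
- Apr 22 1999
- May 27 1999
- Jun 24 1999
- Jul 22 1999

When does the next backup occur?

Aug 26 1999

These are Thursdays at 28- or 35-day spacing (35, 28, 28).
The pattern: 4th Thursday of the month.
August 1999 — 4th Thursday is Aug 26 1999.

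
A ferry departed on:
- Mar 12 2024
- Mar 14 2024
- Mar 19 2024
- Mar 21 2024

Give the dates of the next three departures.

Mar 26 2024, Mar 28 2024, Apr 2 2024

The gap pattern 2, 5, 2 repeats every 2 events.
These are the Tuesdays and Thursdays of each week.
The following Tuesday is Mar 26 2024.
Next Thursday: Mar 28 2024.
The following Tuesday is Apr 2 2024.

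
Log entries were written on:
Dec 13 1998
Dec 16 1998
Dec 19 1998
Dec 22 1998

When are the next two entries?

Every event comes 3 days after the last (3, 3, 3).
Dec 22 1998 + 3 days = Dec 25 1998.
Dec 25 1998 + 3 days = Dec 28 1998.

Dec 25 1998, Dec 28 1998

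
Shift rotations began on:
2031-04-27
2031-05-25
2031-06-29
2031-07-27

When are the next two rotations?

Every date is a Sunday; gaps 28, 35, 28 days.
Each is the last Sunday of its month (at least one falls on the 29th or later, ruling out '4th Sunday').
August 2031 ends with Sunday 2031-08-31.
September 2031 ends with Sunday 2031-09-28.

2031-08-31, 2031-09-28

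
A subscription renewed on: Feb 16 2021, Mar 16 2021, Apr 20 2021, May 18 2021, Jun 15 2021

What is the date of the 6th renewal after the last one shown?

Dec 21 2021

All dates are Tuesdays, 28, 35, 28, 28 days apart.
Specifically, the 3rd Tuesday of each month.
July 2021 — 3rd Tuesday is Jul 20 2021.
3rd Tuesday of August 2021: Aug 17 2021.
3rd Tuesday of September 2021: Sep 21 2021.
3rd Tuesday of October 2021: Oct 19 2021.
November 2021 — 3rd Tuesday is Nov 16 2021.
3rd Tuesday of December 2021: Dec 21 2021.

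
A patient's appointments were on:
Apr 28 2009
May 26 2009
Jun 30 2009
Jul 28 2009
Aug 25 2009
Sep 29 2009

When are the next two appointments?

Oct 27 2009, Nov 24 2009

These are Tuesdays with 28, 35, 28, 28, 35-day gaps.
Each is the final Tuesday of its month — Jun 30 2009 is past the 28th, so '4th Tuesday' doesn't fit.
Last Tuesday of October 2009: Oct 27 2009.
November 2009 ends with Tuesday Nov 24 2009.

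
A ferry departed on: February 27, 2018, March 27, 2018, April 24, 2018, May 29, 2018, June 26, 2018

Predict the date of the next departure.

Every date is a Tuesday; gaps 28, 28, 35, 28 days.
Each is the last Tuesday of its month (at least one falls on the 29th or later, ruling out '4th Tuesday').
Last Tuesday of July 2018: July 31, 2018.

July 31, 2018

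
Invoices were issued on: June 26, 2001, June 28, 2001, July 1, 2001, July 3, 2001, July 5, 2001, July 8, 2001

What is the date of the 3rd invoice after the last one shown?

July 15, 2001

The gap pattern 2, 3, 2, 2, 3 repeats every 3 events.
These are the Tuesdays, Thursdays and Sundays of each week.
Next Tuesday: July 10, 2001.
Next Thursday: July 12, 2001.
Next Sunday: July 15, 2001.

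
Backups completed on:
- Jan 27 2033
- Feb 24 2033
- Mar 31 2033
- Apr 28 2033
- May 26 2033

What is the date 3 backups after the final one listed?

All Thursdays; the gaps (28, 35, 28, 28) vary with month length.
This is the last Thursday of each month.
Last Thursday of June 2033: Jun 30 2033.
Last Thursday of July 2033: Jul 28 2033.
August 2033 ends with Thursday Aug 25 2033.

Aug 25 2033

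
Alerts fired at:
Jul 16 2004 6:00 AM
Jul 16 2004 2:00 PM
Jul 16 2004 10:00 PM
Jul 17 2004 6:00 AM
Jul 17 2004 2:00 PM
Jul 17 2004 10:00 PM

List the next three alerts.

Jul 18 2004 6:00 AM, Jul 18 2004 2:00 PM, Jul 18 2004 10:00 PM

The interval is a steady 8 hours (8, 8, 8, 8, 8).
Jul 17 2004 10:00 PM + 8 h = Jul 18 2004 6:00 AM.
Jul 18 2004 6:00 AM + 8 h = Jul 18 2004 2:00 PM.
Jul 18 2004 2:00 PM + 8 h = Jul 18 2004 10:00 PM.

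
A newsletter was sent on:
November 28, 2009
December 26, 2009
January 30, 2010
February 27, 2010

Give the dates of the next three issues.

These are Saturdays with 28, 35, 28-day gaps.
Each is the final Saturday of its month — January 30, 2010 is past the 28th, so '4th Saturday' doesn't fit.
March 2010 ends with Saturday March 27, 2010.
April 2010 ends with Saturday April 24, 2010.
Last Saturday of May 2010: May 29, 2010.

March 27, 2010; April 24, 2010; May 29, 2010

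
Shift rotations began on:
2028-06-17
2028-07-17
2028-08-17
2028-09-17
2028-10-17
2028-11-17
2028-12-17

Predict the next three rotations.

2029-01-17, 2029-02-17, 2029-03-17

Each date is the 17th; the gaps (30, 31, 31, 30, 31, 30) track the month lengths.
The rule is the 17th of each month.
January 2029: 2029-01-17.
Next: February 2029 → 2029-02-17.
Next: March 2029 → 2029-03-17.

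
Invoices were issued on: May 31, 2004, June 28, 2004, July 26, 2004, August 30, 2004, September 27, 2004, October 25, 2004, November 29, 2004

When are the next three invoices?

Every date is a Monday; gaps 28, 28, 35, 28, 28, 35 days.
Each is the last Monday of its month (at least one falls on the 29th or later, ruling out '4th Monday').
December 2004 ends with Monday December 27, 2004.
Last Monday of January 2005: January 31, 2005.
February 2005 ends with Monday February 28, 2005.

December 27, 2004; January 31, 2005; February 28, 2005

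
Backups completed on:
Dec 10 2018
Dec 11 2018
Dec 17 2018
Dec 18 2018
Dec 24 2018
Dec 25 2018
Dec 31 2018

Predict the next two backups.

Gaps: 1, 6, 1, 6, 1, 6 days — not constant, but cyclic with period 2.
The events fall on every Monday and Tuesday.
Next Tuesday: Jan 1 2019.
Next Monday: Jan 7 2019.

Jan 1 2019, Jan 7 2019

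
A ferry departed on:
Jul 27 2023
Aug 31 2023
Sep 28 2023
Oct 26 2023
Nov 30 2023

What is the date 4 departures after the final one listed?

These are Thursdays with 35, 28, 28, 35-day gaps.
Each is the final Thursday of its month — Aug 31 2023 is past the 28th, so '4th Thursday' doesn't fit.
December 2023 ends with Thursday Dec 28 2023.
January 2024 ends with Thursday Jan 25 2024.
Last Thursday of February 2024: Feb 29 2024.
Last Thursday of March 2024: Mar 28 2024.

Mar 28 2024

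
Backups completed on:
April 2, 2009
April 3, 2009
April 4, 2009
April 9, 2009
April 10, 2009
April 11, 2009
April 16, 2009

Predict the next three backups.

April 17, 2009; April 18, 2009; April 23, 2009

The gap pattern 1, 1, 5, 1, 1, 5 repeats every 3 events.
These are the Thursdays, Fridays and Saturdays of each week.
Next Friday: April 17, 2009.
The following Saturday is April 18, 2009.
The following Thursday is April 23, 2009.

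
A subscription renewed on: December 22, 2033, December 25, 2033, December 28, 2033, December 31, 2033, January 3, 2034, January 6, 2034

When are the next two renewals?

January 9, 2034; January 12, 2034

The spacing is 3, 3, 3, 3, 3 days — always 3 days.
January 6, 2034 + 3 days = January 9, 2034.
January 9, 2034 + 3 days = January 12, 2034.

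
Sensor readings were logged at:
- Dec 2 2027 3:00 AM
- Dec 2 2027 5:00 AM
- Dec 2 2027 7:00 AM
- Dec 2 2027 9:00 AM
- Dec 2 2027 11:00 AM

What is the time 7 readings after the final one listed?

Spacing: 2, 2, 2, 2 h — constant 2 h.
Dec 2 2027 11:00 AM + 2 h = Dec 2 2027 1:00 PM.
Dec 2 2027 1:00 PM + 2 h = Dec 2 2027 3:00 PM.
Dec 2 2027 3:00 PM + 2 h = Dec 2 2027 5:00 PM.
Dec 2 2027 5:00 PM + 2 h = Dec 2 2027 7:00 PM.
Dec 2 2027 7:00 PM + 2 h = Dec 2 2027 9:00 PM.
Dec 2 2027 9:00 PM + 2 h = Dec 2 2027 11:00 PM.
Dec 2 2027 11:00 PM + 2 h = Dec 3 2027 1:00 AM.

Dec 3 2027 1:00 AM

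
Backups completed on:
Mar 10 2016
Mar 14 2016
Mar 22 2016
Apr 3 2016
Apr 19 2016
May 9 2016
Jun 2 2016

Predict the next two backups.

Jun 30 2016, Aug 1 2016

Intervals are 4, 8, 12, 16, 20, 24 days — an arithmetic progression with common difference 4.
Next gap: 28 days. Jun 2 2016 + 28 days = Jun 30 2016.
Next gap: 32 days. Jun 30 2016 + 32 days = Aug 1 2016.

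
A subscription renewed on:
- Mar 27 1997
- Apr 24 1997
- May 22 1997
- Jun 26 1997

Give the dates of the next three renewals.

Jul 24 1997, Aug 28 1997, Sep 25 1997

Gaps: 28, 28, 35 days — a mix of 28 and 35. Every date is a Thursday.
Each is the 4th Thursday of its month.
July 1997 — 4th Thursday is Jul 24 1997.
August 1997 — 4th Thursday is Aug 28 1997.
September 1997 — 4th Thursday is Sep 25 1997.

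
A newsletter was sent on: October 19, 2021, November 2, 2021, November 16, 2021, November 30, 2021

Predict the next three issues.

The spacing is 14, 14, 14 days — always 14 days.
November 30, 2021 + 14 days = December 14, 2021.
December 14, 2021 + 14 days = December 28, 2021.
December 28, 2021 + 14 days = January 11, 2022.

December 14, 2021; December 28, 2021; January 11, 2022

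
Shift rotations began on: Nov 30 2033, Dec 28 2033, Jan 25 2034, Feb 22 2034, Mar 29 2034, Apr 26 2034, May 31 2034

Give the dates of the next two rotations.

Jun 28 2034, Jul 26 2034

Every date is a Wednesday; gaps 28, 28, 28, 35, 28, 35 days.
Each is the last Wednesday of its month (at least one falls on the 29th or later, ruling out '4th Wednesday').
Last Wednesday of June 2034: Jun 28 2034.
July 2034 ends with Wednesday Jul 26 2034.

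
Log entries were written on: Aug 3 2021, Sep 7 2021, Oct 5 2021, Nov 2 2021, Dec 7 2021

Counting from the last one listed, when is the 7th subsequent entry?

Jul 5 2022

These are Tuesdays at 28- or 35-day spacing (35, 28, 28, 35).
The pattern: 1st Tuesday of the month.
January 2022 — 1st Tuesday is Jan 4 2022.
February 2022 — 1st Tuesday is Feb 1 2022.
March 2022 — 1st Tuesday is Mar 1 2022.
April 2022 — 1st Tuesday is Apr 5 2022.
1st Tuesday of May 2022: May 3 2022.
June 2022 — 1st Tuesday is Jun 7 2022.
July 2022 — 1st Tuesday is Jul 5 2022.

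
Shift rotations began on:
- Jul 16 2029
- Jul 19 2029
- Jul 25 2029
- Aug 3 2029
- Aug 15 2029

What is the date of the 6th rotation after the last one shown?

Intervals are 3, 6, 9, 12 days — an arithmetic progression with common difference 3.
Next gap: 15 days. Aug 15 2029 + 15 days = Aug 30 2029.
Next gap: 18 days. Aug 30 2029 + 18 days = Sep 17 2029.
Next gap: 21 days. Sep 17 2029 + 21 days = Oct 8 2029.
Next gap: 24 days. Oct 8 2029 + 24 days = Nov 1 2029.
Next gap: 27 days. Nov 1 2029 + 27 days = Nov 28 2029.
Next gap: 30 days. Nov 28 2029 + 30 days = Dec 28 2029.

Dec 28 2029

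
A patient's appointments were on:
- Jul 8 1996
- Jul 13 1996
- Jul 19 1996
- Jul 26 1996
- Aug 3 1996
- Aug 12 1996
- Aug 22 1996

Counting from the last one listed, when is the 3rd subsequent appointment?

Intervals are 5, 6, 7, 8, 9, 10 days — an arithmetic progression with common difference 1.
Next gap: 11 days. Aug 22 1996 + 11 days = Sep 2 1996.
Next gap: 12 days. Sep 2 1996 + 12 days = Sep 14 1996.
Next gap: 13 days. Sep 14 1996 + 13 days = Sep 27 1996.

Sep 27 1996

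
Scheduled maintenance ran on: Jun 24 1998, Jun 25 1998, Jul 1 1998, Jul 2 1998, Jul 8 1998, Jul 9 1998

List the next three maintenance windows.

The gap pattern 1, 6, 1, 6, 1 repeats every 2 events.
These are the Wednesdays and Thursdays of each week.
The following Wednesday is Jul 15 1998.
The following Thursday is Jul 16 1998.
The following Wednesday is Jul 22 1998.

Jul 15 1998, Jul 16 1998, Jul 22 1998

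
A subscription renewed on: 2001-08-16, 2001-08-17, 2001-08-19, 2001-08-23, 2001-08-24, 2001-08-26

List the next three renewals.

Gaps: 1, 2, 4, 1, 2 days — not constant, but cyclic with period 3.
The events fall on every Thursday, Friday and Sunday.
Next Thursday: 2001-08-30.
The following Friday is 2001-08-31.
Next Sunday: 2001-09-02.

2001-08-30, 2001-08-31, 2001-09-02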